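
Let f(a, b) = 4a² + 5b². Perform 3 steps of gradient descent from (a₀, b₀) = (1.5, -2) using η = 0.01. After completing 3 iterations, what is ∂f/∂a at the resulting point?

9.344256

∇f = (8a, 10b)
(a₁, b₁) = (1.5, -2) − 0.01·(12, -20) = (1.38, -1.8)
(a₂, b₂) = (1.38, -1.8) − 0.01·(11.04, -18) = (1.2696, -1.62)
(a₃, b₃) = (1.2696, -1.62) − 0.01·(10.1568, -16.2) = (1.168032, -1.458)
∂f/∂a at (1.168032, -1.458) = 9.344256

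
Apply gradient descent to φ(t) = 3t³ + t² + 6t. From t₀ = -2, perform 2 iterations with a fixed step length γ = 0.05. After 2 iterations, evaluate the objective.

-3578.853057235875

φ′(t) = 9t² + 2t + 6
Step 1: φ′(-2) = 38; t₁ = -2 − 0.05·38 = -3.9
Step 2: φ′(-3.9) = 135.09; t₂ = -3.9 − 0.05·135.09 = -10.6545
φ(-10.6545) = -3578.853057235875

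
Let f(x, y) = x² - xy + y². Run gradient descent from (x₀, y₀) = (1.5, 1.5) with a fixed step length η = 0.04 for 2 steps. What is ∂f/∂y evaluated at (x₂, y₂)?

∇f = (2x - y, -x + 2y)
(x₁, y₁) = (1.5, 1.5) − 0.04·(1.5, 1.5) = (1.44, 1.44)
(x₂, y₂) = (1.44, 1.44) − 0.04·(1.44, 1.44) = (1.3824, 1.3824)
∂f/∂y at (1.3824, 1.3824) = 1.3824

1.3824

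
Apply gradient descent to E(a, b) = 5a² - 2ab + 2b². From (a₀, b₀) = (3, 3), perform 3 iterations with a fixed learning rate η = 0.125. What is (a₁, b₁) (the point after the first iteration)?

(0, 2.25)

∇E = (10a - 2b, -2a + 4b)
(a₁, b₁) = (3, 3) − 0.125·(24, 6) = (0, 2.25)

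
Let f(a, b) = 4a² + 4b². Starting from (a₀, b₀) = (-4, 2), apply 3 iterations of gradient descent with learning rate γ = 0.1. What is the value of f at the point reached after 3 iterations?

∇f = (8a, 8b)
(a₁, b₁) = (-4, 2) − 0.1·(-32, 16) = (-0.8, 0.4)
(a₂, b₂) = (-0.8, 0.4) − 0.1·(-6.4, 3.2) = (-0.16, 0.08)
(a₃, b₃) = (-0.16, 0.08) − 0.1·(-1.28, 0.64) = (-0.032, 0.016)
f(-0.032, 0.016) = 0.00512

0.00512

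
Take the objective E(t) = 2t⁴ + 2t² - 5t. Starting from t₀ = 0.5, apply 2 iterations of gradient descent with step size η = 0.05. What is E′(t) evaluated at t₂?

-0.292859121152

E′(t) = 8t³ + 4t - 5
Step 1: E′(0.5) = -2; t₁ = 0.5 − 0.05·(-2) = 0.6
Step 2: E′(0.6) = -0.872; t₂ = 0.6 − 0.05·(-0.872) = 0.6436
E′(t) at (0.6436) = -0.292859121152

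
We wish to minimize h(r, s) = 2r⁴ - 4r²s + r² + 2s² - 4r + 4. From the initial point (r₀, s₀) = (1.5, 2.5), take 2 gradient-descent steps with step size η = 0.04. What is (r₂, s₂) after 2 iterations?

(1.53017728, 2.507296)

∇h = (8r³ - 8rs + 2r - 4, -4r² + 4s)
Step 1: at (1.5, 2.5), ∇h = (-4, 1) → (1.5, 2.5) − 0.04·(-4, 1) = (1.66, 2.46)
Step 2: at (1.66, 2.46), ∇h = (3.245568, -1.1824) → (1.66, 2.46) − 0.04·(3.245568, -1.1824) = (1.53017728, 2.507296)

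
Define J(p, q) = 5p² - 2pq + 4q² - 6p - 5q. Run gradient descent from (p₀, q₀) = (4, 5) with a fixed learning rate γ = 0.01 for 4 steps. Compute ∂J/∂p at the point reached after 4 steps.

∇J = (10p - 2q - 6, -2p + 8q - 5)
Step 1: at (4, 5), ∇J = (24, 27) → (4, 5) − 0.01·(24, 27) = (3.76, 4.73)
Step 2: at (3.76, 4.73), ∇J = (22.14, 25.32) → (3.76, 4.73) − 0.01·(22.14, 25.32) = (3.5386, 4.4768)
Step 3: at (3.5386, 4.4768), ∇J = (20.4324, 23.7372) → (3.5386, 4.4768) − 0.01·(20.4324, 23.7372) = (3.334276, 4.239428)
Step 4: at (3.334276, 4.239428), ∇J = (18.863904, 22.246872) → (3.334276, 4.239428) − 0.01·(18.863904, 22.246872) = (3.14563696, 4.01695928)
∂J/∂p at (3.14563696, 4.01695928) = 17.42245104

17.42245104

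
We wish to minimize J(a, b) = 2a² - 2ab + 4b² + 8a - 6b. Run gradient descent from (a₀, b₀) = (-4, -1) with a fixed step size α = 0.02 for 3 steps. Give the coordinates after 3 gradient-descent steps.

∇J = (4a - 2b + 8, -2a + 8b - 6)
Step 1: at (-4, -1), ∇J = (-6, -6) → (-4, -1) − 0.02·(-6, -6) = (-3.88, -0.88)
Step 2: at (-3.88, -0.88), ∇J = (-5.76, -5.28) → (-3.88, -0.88) − 0.02·(-5.76, -5.28) = (-3.7648, -0.7744)
Step 3: at (-3.7648, -0.7744), ∇J = (-5.5104, -4.6656) → (-3.7648, -0.7744) − 0.02·(-5.5104, -4.6656) = (-3.654592, -0.681088)

(-3.654592, -0.681088)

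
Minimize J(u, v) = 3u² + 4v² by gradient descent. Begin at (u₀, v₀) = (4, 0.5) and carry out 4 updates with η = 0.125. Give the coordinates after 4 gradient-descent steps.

(0.015625, 0)

∇J = (6u, 8v)
Step 1: at (4, 0.5), ∇J = (24, 4) → (4, 0.5) − 0.125·(24, 4) = (1, 0)
Step 2: at (1, 0), ∇J = (6, 0) → (1, 0) − 0.125·(6, 0) = (0.25, 0)
Step 3: at (0.25, 0), ∇J = (1.5, 0) → (0.25, 0) − 0.125·(1.5, 0) = (0.0625, 0)
Step 4: at (0.0625, 0), ∇J = (0.375, 0) → (0.0625, 0) − 0.125·(0.375, 0) = (0.015625, 0)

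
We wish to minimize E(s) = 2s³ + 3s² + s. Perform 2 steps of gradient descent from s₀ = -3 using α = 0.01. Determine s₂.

E′(s) = 6s² + 6s + 1
Step 1: E′(-3) = 37; s₁ = -3 − 0.01·37 = -3.37
Step 2: E′(-3.37) = 48.9214; s₂ = -3.37 − 0.01·48.9214 = -3.859214

-3.859214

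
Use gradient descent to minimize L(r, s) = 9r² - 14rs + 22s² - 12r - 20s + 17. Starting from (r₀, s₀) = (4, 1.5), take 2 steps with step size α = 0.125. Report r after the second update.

∇L = (18r - 14s - 12, -14r + 44s - 20)
(r₁, s₁) = (4, 1.5) − 0.125·(39, -10) = (-0.875, 2.75)
(r₂, s₂) = (-0.875, 2.75) − 0.125·(-66.25, 113.25) = (7.40625, -11.40625)
r = 7.40625

7.40625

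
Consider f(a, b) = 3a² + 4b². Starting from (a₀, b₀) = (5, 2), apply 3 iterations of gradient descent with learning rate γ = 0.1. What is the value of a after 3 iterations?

0.32

∇f = (6a, 8b)
(a₁, b₁) = (5, 2) − 0.1·(30, 16) = (2, 0.4)
(a₂, b₂) = (2, 0.4) − 0.1·(12, 3.2) = (0.8, 0.08)
(a₃, b₃) = (0.8, 0.08) − 0.1·(4.8, 0.64) = (0.32, 0.016)
a = 0.32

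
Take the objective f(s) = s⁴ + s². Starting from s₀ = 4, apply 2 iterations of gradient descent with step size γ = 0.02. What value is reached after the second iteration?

-1.06102784

f′(s) = 4s³ + 2s
s₁ = 4 − 0.02·264 = -1.28
s₂ = -1.28 − 0.02·(-10.948608) = -1.06102784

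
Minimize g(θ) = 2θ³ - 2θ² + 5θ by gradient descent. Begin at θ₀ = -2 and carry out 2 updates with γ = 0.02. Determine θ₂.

-3.960112

g′(θ) = 6θ² - 4θ + 5
θ₁ = -2 − 0.02·37 = -2.74
θ₂ = -2.74 − 0.02·61.0056 = -3.960112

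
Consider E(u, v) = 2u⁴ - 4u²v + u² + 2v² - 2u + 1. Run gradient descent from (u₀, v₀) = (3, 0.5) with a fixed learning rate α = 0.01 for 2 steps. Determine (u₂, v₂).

∇E = (8u³ - 8uv + 2u - 2, -4u² + 4v)
Step 1: at (3, 0.5), ∇E = (208, -34) → (3, 0.5) − 0.01·(208, -34) = (0.92, 0.84)
Step 2: at (0.92, 0.84), ∇E = (-0.112896, -0.0256) → (0.92, 0.84) − 0.01·(-0.112896, -0.0256) = (0.92112896, 0.840256)

(0.92112896, 0.840256)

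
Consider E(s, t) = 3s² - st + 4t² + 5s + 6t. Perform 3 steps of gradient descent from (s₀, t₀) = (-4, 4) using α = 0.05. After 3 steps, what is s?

-1.720125

∇E = (6s - t + 5, -s + 8t + 6)
Step 1: at (-4, 4), ∇E = (-23, 42) → (-4, 4) − 0.05·(-23, 42) = (-2.85, 1.9)
Step 2: at (-2.85, 1.9), ∇E = (-14, 24.05) → (-2.85, 1.9) − 0.05·(-14, 24.05) = (-2.15, 0.6975)
Step 3: at (-2.15, 0.6975), ∇E = (-8.5975, 13.73) → (-2.15, 0.6975) − 0.05·(-8.5975, 13.73) = (-1.720125, 0.011)
s = -1.720125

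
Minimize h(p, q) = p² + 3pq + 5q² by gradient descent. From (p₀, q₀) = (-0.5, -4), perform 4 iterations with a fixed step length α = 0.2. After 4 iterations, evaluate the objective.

∇h = (2p + 3q, 3p + 10q)
(p₁, q₁) = (-0.5, -4) − 0.2·(-13, -41.5) = (2.1, 4.3)
(p₂, q₂) = (2.1, 4.3) − 0.2·(17.1, 49.3) = (-1.32, -5.56)
(p₃, q₃) = (-1.32, -5.56) − 0.2·(-19.32, -59.56) = (2.544, 6.352)
(p₄, q₄) = (2.544, 6.352) − 0.2·(24.144, 71.152) = (-2.2848, -7.8784)
h(-2.2848, -7.8784) = 369.5679488

369.5679488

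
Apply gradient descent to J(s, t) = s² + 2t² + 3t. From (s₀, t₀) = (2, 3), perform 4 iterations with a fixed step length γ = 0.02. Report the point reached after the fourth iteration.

(1.69869312, 1.9364736)

∇J = (2s, 4t + 3)
Step 1: at (2, 3), ∇J = (4, 15) → (2, 3) − 0.02·(4, 15) = (1.92, 2.7)
Step 2: at (1.92, 2.7), ∇J = (3.84, 13.8) → (1.92, 2.7) − 0.02·(3.84, 13.8) = (1.8432, 2.424)
Step 3: at (1.8432, 2.424), ∇J = (3.6864, 12.696) → (1.8432, 2.424) − 0.02·(3.6864, 12.696) = (1.769472, 2.17008)
Step 4: at (1.769472, 2.17008), ∇J = (3.538944, 11.68032) → (1.769472, 2.17008) − 0.02·(3.538944, 11.68032) = (1.69869312, 1.9364736)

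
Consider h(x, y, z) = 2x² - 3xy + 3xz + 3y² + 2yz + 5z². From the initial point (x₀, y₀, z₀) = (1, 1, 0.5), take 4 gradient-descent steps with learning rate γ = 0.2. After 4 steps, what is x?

1.3264

∇h = (4x - 3y + 3z, -3x + 6y + 2z, 3x + 2y + 10z)
(x₁, y₁, z₁) = (1, 1, 0.5) − 0.2·(2.5, 4, 10) = (0.5, 0.2, -1.5)
(x₂, y₂, z₂) = (0.5, 0.2, -1.5) − 0.2·(-3.1, -3.3, -13.1) = (1.12, 0.86, 1.12)
(x₃, y₃, z₃) = (1.12, 0.86, 1.12) − 0.2·(5.26, 4.04, 16.28) = (0.068, 0.052, -2.136)
(x₄, y₄, z₄) = (0.068, 0.052, -2.136) − 0.2·(-6.292, -4.164, -21.052) = (1.3264, 0.8848, 2.0744)
x = 1.3264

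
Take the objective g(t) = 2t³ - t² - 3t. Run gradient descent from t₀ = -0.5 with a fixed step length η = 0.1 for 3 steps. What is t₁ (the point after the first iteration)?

-0.45

g′(t) = 6t² - 2t - 3
t₁ = -0.5 − 0.1·(-0.5) = -0.45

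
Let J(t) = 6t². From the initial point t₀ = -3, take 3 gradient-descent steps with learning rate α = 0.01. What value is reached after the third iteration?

-2.044416

J′(t) = 12t
t₁ = -3 − 0.01·(-36) = -2.64
t₂ = -2.64 − 0.01·(-31.68) = -2.3232
t₃ = -2.3232 − 0.01·(-27.8784) = -2.044416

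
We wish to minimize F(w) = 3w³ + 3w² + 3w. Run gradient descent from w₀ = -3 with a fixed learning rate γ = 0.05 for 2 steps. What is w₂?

-22.4205

F′(w) = 9w² + 6w + 3
w₁ = -3 − 0.05·66 = -6.3
w₂ = -6.3 − 0.05·322.41 = -22.4205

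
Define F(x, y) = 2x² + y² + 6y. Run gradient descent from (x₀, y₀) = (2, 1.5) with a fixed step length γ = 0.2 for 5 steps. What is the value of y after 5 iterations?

∇F = (4x, 2y + 6)
(x₁, y₁) = (2, 1.5) − 0.2·(8, 9) = (0.4, -0.3)
(x₂, y₂) = (0.4, -0.3) − 0.2·(1.6, 5.4) = (0.08, -1.38)
(x₃, y₃) = (0.08, -1.38) − 0.2·(0.32, 3.24) = (0.016, -2.028)
(x₄, y₄) = (0.016, -2.028) − 0.2·(0.064, 1.944) = (0.0032, -2.4168)
(x₅, y₅) = (0.0032, -2.4168) − 0.2·(0.0128, 1.1664) = (0.00064, -2.65008)
y = -2.65008

-2.65008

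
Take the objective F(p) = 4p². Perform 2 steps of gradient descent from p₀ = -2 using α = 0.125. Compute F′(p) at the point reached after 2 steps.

0

F′(p) = 8p
Step 1: F′(-2) = -16; p₁ = -2 − 0.125·(-16) = 0
Step 2: F′(0) = 0; p₂ = 0 − 0.125·0 = 0
F′(p) at (0) = 0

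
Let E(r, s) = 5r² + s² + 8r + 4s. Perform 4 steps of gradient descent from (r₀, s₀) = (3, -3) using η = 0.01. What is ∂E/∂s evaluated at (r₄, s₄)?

∇E = (10r + 8, 2s + 4)
(r₁, s₁) = (3, -3) − 0.01·(38, -2) = (2.62, -2.98)
(r₂, s₂) = (2.62, -2.98) − 0.01·(34.2, -1.96) = (2.278, -2.9604)
(r₃, s₃) = (2.278, -2.9604) − 0.01·(30.78, -1.9208) = (1.9702, -2.941192)
(r₄, s₄) = (1.9702, -2.941192) − 0.01·(27.702, -1.882384) = (1.69318, -2.92236816)
∂E/∂s at (1.69318, -2.92236816) = -1.84473632

-1.84473632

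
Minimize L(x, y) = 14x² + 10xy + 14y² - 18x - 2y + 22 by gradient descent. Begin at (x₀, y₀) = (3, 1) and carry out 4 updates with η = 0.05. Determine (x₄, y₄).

(1.8472, 0.9582)

∇L = (28x + 10y - 18, 10x + 28y - 2)
(x₁, y₁) = (3, 1) − 0.05·(76, 56) = (-0.8, -1.8)
(x₂, y₂) = (-0.8, -1.8) − 0.05·(-58.4, -60.4) = (2.12, 1.22)
(x₃, y₃) = (2.12, 1.22) − 0.05·(53.56, 53.36) = (-0.558, -1.448)
(x₄, y₄) = (-0.558, -1.448) − 0.05·(-48.104, -48.124) = (1.8472, 0.9582)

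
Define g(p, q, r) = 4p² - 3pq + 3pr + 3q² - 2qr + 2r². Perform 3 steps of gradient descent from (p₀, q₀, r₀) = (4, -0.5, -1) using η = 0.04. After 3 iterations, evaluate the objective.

∇g = (8p - 3q + 3r, -3p + 6q - 2r, 3p - 2q + 4r)
(p₁, q₁, r₁) = (4, -0.5, -1) − 0.04·(30.5, -13, 9) = (2.78, 0.02, -1.36)
(p₂, q₂, r₂) = (2.78, 0.02, -1.36) − 0.04·(18.1, -5.5, 2.86) = (2.056, 0.24, -1.4744)
(p₃, q₃, r₃) = (2.056, 0.24, -1.4744) − 0.04·(11.3048, -1.7792, -0.2096) = (1.603808, 0.311168, -1.466016)
g(1.603808, 0.311168, -1.466016) = 7.239251584

7.239251584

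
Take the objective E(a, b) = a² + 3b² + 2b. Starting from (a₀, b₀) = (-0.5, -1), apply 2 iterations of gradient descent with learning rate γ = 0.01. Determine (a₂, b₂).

∇E = (2a, 6b + 2)
(a₁, b₁) = (-0.5, -1) − 0.01·(-1, -4) = (-0.49, -0.96)
(a₂, b₂) = (-0.49, -0.96) − 0.01·(-0.98, -3.76) = (-0.4802, -0.9224)

(-0.4802, -0.9224)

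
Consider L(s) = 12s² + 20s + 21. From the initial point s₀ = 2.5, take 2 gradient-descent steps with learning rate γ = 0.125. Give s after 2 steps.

12.5

L′(s) = 24s + 20
Step 1: L′(2.5) = 80; s₁ = 2.5 − 0.125·80 = -7.5
Step 2: L′(-7.5) = -160; s₂ = -7.5 − 0.125·(-160) = 12.5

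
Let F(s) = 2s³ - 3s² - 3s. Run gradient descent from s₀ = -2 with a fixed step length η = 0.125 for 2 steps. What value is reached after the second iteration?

F′(s) = 6s² - 6s - 3
Step 1: F′(-2) = 33; s₁ = -2 − 0.125·33 = -6.125
Step 2: F′(-6.125) = 258.84375; s₂ = -6.125 − 0.125·258.84375 = -38.48046875

-38.48046875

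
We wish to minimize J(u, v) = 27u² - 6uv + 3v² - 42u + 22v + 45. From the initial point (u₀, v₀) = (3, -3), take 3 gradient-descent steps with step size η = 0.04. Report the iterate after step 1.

∇J = (54u - 6v - 42, -6u + 6v + 22)
(u₁, v₁) = (3, -3) − 0.04·(138, -14) = (-2.52, -2.44)

(-2.52, -2.44)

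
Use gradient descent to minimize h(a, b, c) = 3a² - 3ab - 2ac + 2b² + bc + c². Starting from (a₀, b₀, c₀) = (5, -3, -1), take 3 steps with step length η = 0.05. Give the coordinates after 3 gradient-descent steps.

∇h = (6a - 3b - 2c, -3a + 4b + c, -2a + b + 2c)
Step 1: at (5, -3, -1), ∇h = (41, -28, -15) → (5, -3, -1) − 0.05·(41, -28, -15) = (2.95, -1.6, -0.25)
Step 2: at (2.95, -1.6, -0.25), ∇h = (23, -15.5, -8) → (2.95, -1.6, -0.25) − 0.05·(23, -15.5, -8) = (1.8, -0.825, 0.15)
Step 3: at (1.8, -0.825, 0.15), ∇h = (12.975, -8.55, -4.125) → (1.8, -0.825, 0.15) − 0.05·(12.975, -8.55, -4.125) = (1.15125, -0.3975, 0.35625)

(1.15125, -0.3975, 0.35625)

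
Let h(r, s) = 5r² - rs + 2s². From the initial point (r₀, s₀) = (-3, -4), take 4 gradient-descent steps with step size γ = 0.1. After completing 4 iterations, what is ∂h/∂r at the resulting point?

∇h = (10r - s, -r + 4s)
Step 1: at (-3, -4), ∇h = (-26, -13) → (-3, -4) − 0.1·(-26, -13) = (-0.4, -2.7)
Step 2: at (-0.4, -2.7), ∇h = (-1.3, -10.4) → (-0.4, -2.7) − 0.1·(-1.3, -10.4) = (-0.27, -1.66)
Step 3: at (-0.27, -1.66), ∇h = (-1.04, -6.37) → (-0.27, -1.66) − 0.1·(-1.04, -6.37) = (-0.166, -1.023)
Step 4: at (-0.166, -1.023), ∇h = (-0.637, -3.926) → (-0.166, -1.023) − 0.1·(-0.637, -3.926) = (-0.1023, -0.6304)
∂h/∂r at (-0.1023, -0.6304) = -0.3926

-0.3926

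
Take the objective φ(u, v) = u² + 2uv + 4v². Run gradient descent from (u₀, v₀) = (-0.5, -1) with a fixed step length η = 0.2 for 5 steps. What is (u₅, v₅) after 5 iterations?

(0.02704, 0.21632)

∇φ = (2u + 2v, 2u + 8v)
Step 1: at (-0.5, -1), ∇φ = (-3, -9) → (-0.5, -1) − 0.2·(-3, -9) = (0.1, 0.8)
Step 2: at (0.1, 0.8), ∇φ = (1.8, 6.6) → (0.1, 0.8) − 0.2·(1.8, 6.6) = (-0.26, -0.52)
Step 3: at (-0.26, -0.52), ∇φ = (-1.56, -4.68) → (-0.26, -0.52) − 0.2·(-1.56, -4.68) = (0.052, 0.416)
Step 4: at (0.052, 0.416), ∇φ = (0.936, 3.432) → (0.052, 0.416) − 0.2·(0.936, 3.432) = (-0.1352, -0.2704)
Step 5: at (-0.1352, -0.2704), ∇φ = (-0.8112, -2.4336) → (-0.1352, -0.2704) − 0.2·(-0.8112, -2.4336) = (0.02704, 0.21632)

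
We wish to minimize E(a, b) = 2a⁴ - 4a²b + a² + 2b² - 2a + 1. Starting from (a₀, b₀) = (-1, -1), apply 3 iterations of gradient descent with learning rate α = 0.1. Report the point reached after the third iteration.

(0.2409088, 0.16864)

∇E = (8a³ - 8ab + 2a - 2, -4a² + 4b)
(a₁, b₁) = (-1, -1) − 0.1·(-20, -8) = (1, -0.2)
(a₂, b₂) = (1, -0.2) − 0.1·(9.6, -4.8) = (0.04, 0.28)
(a₃, b₃) = (0.04, 0.28) − 0.1·(-2.009088, 1.1136) = (0.2409088, 0.16864)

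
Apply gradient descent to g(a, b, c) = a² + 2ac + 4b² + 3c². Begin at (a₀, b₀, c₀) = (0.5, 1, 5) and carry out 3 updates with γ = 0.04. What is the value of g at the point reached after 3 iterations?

∇g = (2a + 2c, 8b, 2a + 6c)
Step 1: at (0.5, 1, 5), ∇g = (11, 8, 31) → (0.5, 1, 5) − 0.04·(11, 8, 31) = (0.06, 0.68, 3.76)
Step 2: at (0.06, 0.68, 3.76), ∇g = (7.64, 5.44, 22.68) → (0.06, 0.68, 3.76) − 0.04·(7.64, 5.44, 22.68) = (-0.2456, 0.4624, 2.8528)
Step 3: at (-0.2456, 0.4624, 2.8528), ∇g = (5.2144, 3.6992, 16.6256) → (-0.2456, 0.4624, 2.8528) − 0.04·(5.2144, 3.6992, 16.6256) = (-0.454176, 0.314432, 2.187776)
g(-0.454176, 0.314432, 2.187776) = 12.973566542848

12.973566542848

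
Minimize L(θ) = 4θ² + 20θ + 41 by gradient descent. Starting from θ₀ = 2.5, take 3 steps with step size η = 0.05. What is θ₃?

L′(θ) = 8θ + 20
θ₁ = 2.5 − 0.05·40 = 0.5
θ₂ = 0.5 − 0.05·24 = -0.7
θ₃ = -0.7 − 0.05·14.4 = -1.42

-1.42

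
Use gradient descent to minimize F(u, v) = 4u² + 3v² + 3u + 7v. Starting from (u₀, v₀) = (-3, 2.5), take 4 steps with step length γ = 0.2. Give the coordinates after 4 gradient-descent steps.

∇F = (8u + 3, 6v + 7)
Step 1: at (-3, 2.5), ∇F = (-21, 22) → (-3, 2.5) − 0.2·(-21, 22) = (1.2, -1.9)
Step 2: at (1.2, -1.9), ∇F = (12.6, -4.4) → (1.2, -1.9) − 0.2·(12.6, -4.4) = (-1.32, -1.02)
Step 3: at (-1.32, -1.02), ∇F = (-7.56, 0.88) → (-1.32, -1.02) − 0.2·(-7.56, 0.88) = (0.192, -1.196)
Step 4: at (0.192, -1.196), ∇F = (4.536, -0.176) → (0.192, -1.196) − 0.2·(4.536, -0.176) = (-0.7152, -1.1608)

(-0.7152, -1.1608)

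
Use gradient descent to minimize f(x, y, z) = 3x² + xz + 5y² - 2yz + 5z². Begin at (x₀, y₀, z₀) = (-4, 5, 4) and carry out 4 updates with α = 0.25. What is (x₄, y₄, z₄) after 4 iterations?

∇f = (6x + z, 10y - 2z, x - 2y + 10z)
(x₁, y₁, z₁) = (-4, 5, 4) − 0.25·(-20, 42, 26) = (1, -5.5, -2.5)
(x₂, y₂, z₂) = (1, -5.5, -2.5) − 0.25·(3.5, -50, -13) = (0.125, 7, 0.75)
(x₃, y₃, z₃) = (0.125, 7, 0.75) − 0.25·(1.5, 68.5, -6.375) = (-0.25, -10.125, 2.34375)
(x₄, y₄, z₄) = (-0.25, -10.125, 2.34375) − 0.25·(0.84375, -105.9375, 43.4375) = (-0.4609375, 16.359375, -8.515625)

(-0.4609375, 16.359375, -8.515625)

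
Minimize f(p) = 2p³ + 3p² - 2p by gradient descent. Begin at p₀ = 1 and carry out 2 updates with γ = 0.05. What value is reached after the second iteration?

0.375

f′(p) = 6p² + 6p - 2
Step 1: f′(1) = 10; p₁ = 1 − 0.05·10 = 0.5
Step 2: f′(0.5) = 2.5; p₂ = 0.5 − 0.05·2.5 = 0.375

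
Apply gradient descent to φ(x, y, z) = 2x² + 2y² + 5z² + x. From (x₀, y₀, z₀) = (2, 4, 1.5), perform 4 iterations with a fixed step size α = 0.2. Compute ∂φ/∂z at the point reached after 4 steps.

15

∇φ = (4x + 1, 4y, 10z)
(x₁, y₁, z₁) = (2, 4, 1.5) − 0.2·(9, 16, 15) = (0.2, 0.8, -1.5)
(x₂, y₂, z₂) = (0.2, 0.8, -1.5) − 0.2·(1.8, 3.2, -15) = (-0.16, 0.16, 1.5)
(x₃, y₃, z₃) = (-0.16, 0.16, 1.5) − 0.2·(0.36, 0.64, 15) = (-0.232, 0.032, -1.5)
(x₄, y₄, z₄) = (-0.232, 0.032, -1.5) − 0.2·(0.072, 0.128, -15) = (-0.2464, 0.0064, 1.5)
∂φ/∂z at (-0.2464, 0.0064, 1.5) = 15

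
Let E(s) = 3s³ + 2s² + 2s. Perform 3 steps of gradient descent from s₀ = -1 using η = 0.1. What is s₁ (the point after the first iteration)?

E′(s) = 9s² + 4s + 2
s₁ = -1 − 0.1·7 = -1.7

-1.7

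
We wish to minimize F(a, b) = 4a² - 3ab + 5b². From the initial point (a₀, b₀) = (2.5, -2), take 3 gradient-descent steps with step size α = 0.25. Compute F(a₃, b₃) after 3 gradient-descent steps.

4176.35345458984375

∇F = (8a - 3b, -3a + 10b)
(a₁, b₁) = (2.5, -2) − 0.25·(26, -27.5) = (-4, 4.875)
(a₂, b₂) = (-4, 4.875) − 0.25·(-46.625, 60.75) = (7.65625, -10.3125)
(a₃, b₃) = (7.65625, -10.3125) − 0.25·(92.1875, -126.09375) = (-15.390625, 21.2109375)
F(-15.390625, 21.2109375) = 4176.35345458984375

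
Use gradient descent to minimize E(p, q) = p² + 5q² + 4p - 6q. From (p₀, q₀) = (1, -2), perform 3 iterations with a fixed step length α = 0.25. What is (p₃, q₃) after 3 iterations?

(-1.625, 9.375)

∇E = (2p + 4, 10q - 6)
(p₁, q₁) = (1, -2) − 0.25·(6, -26) = (-0.5, 4.5)
(p₂, q₂) = (-0.5, 4.5) − 0.25·(3, 39) = (-1.25, -5.25)
(p₃, q₃) = (-1.25, -5.25) − 0.25·(1.5, -58.5) = (-1.625, 9.375)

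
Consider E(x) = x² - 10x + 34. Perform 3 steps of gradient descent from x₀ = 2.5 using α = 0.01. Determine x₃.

E′(x) = 2x - 10
Step 1: E′(2.5) = -5; x₁ = 2.5 − 0.01·(-5) = 2.55
Step 2: E′(2.55) = -4.9; x₂ = 2.55 − 0.01·(-4.9) = 2.599
Step 3: E′(2.599) = -4.802; x₃ = 2.599 − 0.01·(-4.802) = 2.64702

2.64702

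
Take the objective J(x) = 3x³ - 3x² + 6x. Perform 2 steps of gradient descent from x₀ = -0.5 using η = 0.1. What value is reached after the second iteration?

-5.5765625

J′(x) = 9x² - 6x + 6
x₁ = -0.5 − 0.1·11.25 = -1.625
x₂ = -1.625 − 0.1·39.515625 = -5.5765625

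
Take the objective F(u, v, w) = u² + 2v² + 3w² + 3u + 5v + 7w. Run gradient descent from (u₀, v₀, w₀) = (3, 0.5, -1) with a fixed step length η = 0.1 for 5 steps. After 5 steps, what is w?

-1.16496

∇F = (2u + 3, 4v + 5, 6w + 7)
(u₁, v₁, w₁) = (3, 0.5, -1) − 0.1·(9, 7, 1) = (2.1, -0.2, -1.1)
(u₂, v₂, w₂) = (2.1, -0.2, -1.1) − 0.1·(7.2, 4.2, 0.4) = (1.38, -0.62, -1.14)
(u₃, v₃, w₃) = (1.38, -0.62, -1.14) − 0.1·(5.76, 2.52, 0.16) = (0.804, -0.872, -1.156)
(u₄, v₄, w₄) = (0.804, -0.872, -1.156) − 0.1·(4.608, 1.512, 0.064) = (0.3432, -1.0232, -1.1624)
(u₅, v₅, w₅) = (0.3432, -1.0232, -1.1624) − 0.1·(3.6864, 0.9072, 0.0256) = (-0.02544, -1.11392, -1.16496)
w = -1.16496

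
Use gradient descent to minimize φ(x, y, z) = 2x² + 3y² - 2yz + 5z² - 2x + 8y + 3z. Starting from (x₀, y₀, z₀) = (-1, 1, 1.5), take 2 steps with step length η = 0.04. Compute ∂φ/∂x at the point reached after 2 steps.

-4.2336

∇φ = (4x - 2, 6y - 2z + 8, -2y + 10z + 3)
(x₁, y₁, z₁) = (-1, 1, 1.5) − 0.04·(-6, 11, 16) = (-0.76, 0.56, 0.86)
(x₂, y₂, z₂) = (-0.76, 0.56, 0.86) − 0.04·(-5.04, 9.64, 10.48) = (-0.5584, 0.1744, 0.4408)
∂φ/∂x at (-0.5584, 0.1744, 0.4408) = -4.2336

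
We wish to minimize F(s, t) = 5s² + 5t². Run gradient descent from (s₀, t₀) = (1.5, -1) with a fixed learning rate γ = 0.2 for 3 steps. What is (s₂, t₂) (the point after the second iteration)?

∇F = (10s, 10t)
Step 1: at (1.5, -1), ∇F = (15, -10) → (1.5, -1) − 0.2·(15, -10) = (-1.5, 1)
Step 2: at (-1.5, 1), ∇F = (-15, 10) → (-1.5, 1) − 0.2·(-15, 10) = (1.5, -1)

(1.5, -1)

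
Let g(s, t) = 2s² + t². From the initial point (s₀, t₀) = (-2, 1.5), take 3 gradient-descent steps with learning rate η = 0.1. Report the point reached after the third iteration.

∇g = (4s, 2t)
(s₁, t₁) = (-2, 1.5) − 0.1·(-8, 3) = (-1.2, 1.2)
(s₂, t₂) = (-1.2, 1.2) − 0.1·(-4.8, 2.4) = (-0.72, 0.96)
(s₃, t₃) = (-0.72, 0.96) − 0.1·(-2.88, 1.92) = (-0.432, 0.768)

(-0.432, 0.768)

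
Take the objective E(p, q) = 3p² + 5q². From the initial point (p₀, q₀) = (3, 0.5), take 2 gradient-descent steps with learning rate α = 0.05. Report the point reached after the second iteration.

(1.47, 0.125)

∇E = (6p, 10q)
(p₁, q₁) = (3, 0.5) − 0.05·(18, 5) = (2.1, 0.25)
(p₂, q₂) = (2.1, 0.25) − 0.05·(12.6, 2.5) = (1.47, 0.125)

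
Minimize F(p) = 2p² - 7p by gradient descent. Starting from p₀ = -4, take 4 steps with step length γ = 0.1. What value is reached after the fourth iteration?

1.0048

F′(p) = 4p - 7
p₁ = -4 − 0.1·(-23) = -1.7
p₂ = -1.7 − 0.1·(-13.8) = -0.32
p₃ = -0.32 − 0.1·(-8.28) = 0.508
p₄ = 0.508 − 0.1·(-4.968) = 1.0048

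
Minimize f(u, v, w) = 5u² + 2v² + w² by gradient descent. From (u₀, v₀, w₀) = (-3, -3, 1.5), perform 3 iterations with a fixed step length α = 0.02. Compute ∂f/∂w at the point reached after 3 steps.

∇f = (10u, 4v, 2w)
(u₁, v₁, w₁) = (-3, -3, 1.5) − 0.02·(-30, -12, 3) = (-2.4, -2.76, 1.44)
(u₂, v₂, w₂) = (-2.4, -2.76, 1.44) − 0.02·(-24, -11.04, 2.88) = (-1.92, -2.5392, 1.3824)
(u₃, v₃, w₃) = (-1.92, -2.5392, 1.3824) − 0.02·(-19.2, -10.1568, 2.7648) = (-1.536, -2.336064, 1.327104)
∂f/∂w at (-1.536, -2.336064, 1.327104) = 2.654208

2.654208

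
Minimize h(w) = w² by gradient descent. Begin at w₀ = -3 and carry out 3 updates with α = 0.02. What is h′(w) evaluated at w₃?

h′(w) = 2w
Step 1: h′(-3) = -6; w₁ = -3 − 0.02·(-6) = -2.88
Step 2: h′(-2.88) = -5.76; w₂ = -2.88 − 0.02·(-5.76) = -2.7648
Step 3: h′(-2.7648) = -5.5296; w₃ = -2.7648 − 0.02·(-5.5296) = -2.654208
h′(w) at (-2.654208) = -5.308416

-5.308416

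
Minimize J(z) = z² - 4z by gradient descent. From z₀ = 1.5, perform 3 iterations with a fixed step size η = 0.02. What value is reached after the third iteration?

1.557632

J′(z) = 2z - 4
z₁ = 1.5 − 0.02·(-1) = 1.52
z₂ = 1.52 − 0.02·(-0.96) = 1.5392
z₃ = 1.5392 − 0.02·(-0.9216) = 1.557632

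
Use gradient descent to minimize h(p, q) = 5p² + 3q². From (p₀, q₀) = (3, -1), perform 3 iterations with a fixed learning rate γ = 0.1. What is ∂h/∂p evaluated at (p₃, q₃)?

∇h = (10p, 6q)
Step 1: at (3, -1), ∇h = (30, -6) → (3, -1) − 0.1·(30, -6) = (0, -0.4)
Step 2: at (0, -0.4), ∇h = (0, -2.4) → (0, -0.4) − 0.1·(0, -2.4) = (0, -0.16)
Step 3: at (0, -0.16), ∇h = (0, -0.96) → (0, -0.16) − 0.1·(0, -0.96) = (0, -0.064)
∂h/∂p at (0, -0.064) = 0

0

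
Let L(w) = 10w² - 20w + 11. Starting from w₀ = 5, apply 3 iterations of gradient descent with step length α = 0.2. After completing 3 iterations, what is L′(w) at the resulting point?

L′(w) = 20w - 20
Step 1: L′(5) = 80; w₁ = 5 − 0.2·80 = -11
Step 2: L′(-11) = -240; w₂ = -11 − 0.2·(-240) = 37
Step 3: L′(37) = 720; w₃ = 37 − 0.2·720 = -107
L′(w) at (-107) = -2160

-2160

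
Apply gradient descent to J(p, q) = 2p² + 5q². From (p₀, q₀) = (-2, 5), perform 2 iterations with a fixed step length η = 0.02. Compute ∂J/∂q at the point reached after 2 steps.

32

∇J = (4p, 10q)
(p₁, q₁) = (-2, 5) − 0.02·(-8, 50) = (-1.84, 4)
(p₂, q₂) = (-1.84, 4) − 0.02·(-7.36, 40) = (-1.6928, 3.2)
∂J/∂q at (-1.6928, 3.2) = 32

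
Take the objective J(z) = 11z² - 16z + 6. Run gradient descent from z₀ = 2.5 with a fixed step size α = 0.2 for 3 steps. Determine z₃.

-68.948

J′(z) = 22z - 16
Step 1: J′(2.5) = 39; z₁ = 2.5 − 0.2·39 = -5.3
Step 2: J′(-5.3) = -132.6; z₂ = -5.3 − 0.2·(-132.6) = 21.22
Step 3: J′(21.22) = 450.84; z₃ = 21.22 − 0.2·450.84 = -68.948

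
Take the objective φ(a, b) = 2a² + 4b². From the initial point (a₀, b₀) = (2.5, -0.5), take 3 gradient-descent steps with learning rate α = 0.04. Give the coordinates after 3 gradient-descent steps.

(1.48176, -0.157216)

∇φ = (4a, 8b)
(a₁, b₁) = (2.5, -0.5) − 0.04·(10, -4) = (2.1, -0.34)
(a₂, b₂) = (2.1, -0.34) − 0.04·(8.4, -2.72) = (1.764, -0.2312)
(a₃, b₃) = (1.764, -0.2312) − 0.04·(7.056, -1.8496) = (1.48176, -0.157216)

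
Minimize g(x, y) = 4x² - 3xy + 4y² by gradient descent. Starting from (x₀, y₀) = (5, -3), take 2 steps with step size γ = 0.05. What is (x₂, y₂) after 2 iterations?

∇g = (8x - 3y, -3x + 8y)
Step 1: at (5, -3), ∇g = (49, -39) → (5, -3) − 0.05·(49, -39) = (2.55, -1.05)
Step 2: at (2.55, -1.05), ∇g = (23.55, -16.05) → (2.55, -1.05) − 0.05·(23.55, -16.05) = (1.3725, -0.2475)

(1.3725, -0.2475)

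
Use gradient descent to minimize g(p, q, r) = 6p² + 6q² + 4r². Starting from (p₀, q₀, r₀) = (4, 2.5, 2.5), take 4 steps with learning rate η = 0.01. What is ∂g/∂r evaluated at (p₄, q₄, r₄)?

14.3278592

∇g = (12p, 12q, 8r)
Step 1: at (4, 2.5, 2.5), ∇g = (48, 30, 20) → (4, 2.5, 2.5) − 0.01·(48, 30, 20) = (3.52, 2.2, 2.3)
Step 2: at (3.52, 2.2, 2.3), ∇g = (42.24, 26.4, 18.4) → (3.52, 2.2, 2.3) − 0.01·(42.24, 26.4, 18.4) = (3.0976, 1.936, 2.116)
Step 3: at (3.0976, 1.936, 2.116), ∇g = (37.1712, 23.232, 16.928) → (3.0976, 1.936, 2.116) − 0.01·(37.1712, 23.232, 16.928) = (2.725888, 1.70368, 1.94672)
Step 4: at (2.725888, 1.70368, 1.94672), ∇g = (32.710656, 20.44416, 15.57376) → (2.725888, 1.70368, 1.94672) − 0.01·(32.710656, 20.44416, 15.57376) = (2.39878144, 1.4992384, 1.7909824)
∂g/∂r at (2.39878144, 1.4992384, 1.7909824) = 14.3278592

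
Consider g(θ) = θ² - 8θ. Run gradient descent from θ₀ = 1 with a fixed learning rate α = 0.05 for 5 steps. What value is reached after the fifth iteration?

g′(θ) = 2θ - 8
θ₁ = 1 − 0.05·(-6) = 1.3
θ₂ = 1.3 − 0.05·(-5.4) = 1.57
θ₃ = 1.57 − 0.05·(-4.86) = 1.813
θ₄ = 1.813 − 0.05·(-4.374) = 2.0317
θ₅ = 2.0317 − 0.05·(-3.9366) = 2.22853

2.22853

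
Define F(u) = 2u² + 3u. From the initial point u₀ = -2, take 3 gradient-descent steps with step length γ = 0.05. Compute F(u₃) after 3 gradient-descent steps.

F′(u) = 4u + 3
Step 1: F′(-2) = -5; u₁ = -2 − 0.05·(-5) = -1.75
Step 2: F′(-1.75) = -4; u₂ = -1.75 − 0.05·(-4) = -1.55
Step 3: F′(-1.55) = -3.2; u₃ = -1.55 − 0.05·(-3.2) = -1.39
F(-1.39) = -0.3058

-0.3058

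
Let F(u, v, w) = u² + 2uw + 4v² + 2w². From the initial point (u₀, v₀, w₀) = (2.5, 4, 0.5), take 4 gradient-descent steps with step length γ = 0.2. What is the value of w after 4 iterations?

∇F = (2u + 2w, 8v, 2u + 4w)
Step 1: at (2.5, 4, 0.5), ∇F = (6, 32, 7) → (2.5, 4, 0.5) − 0.2·(6, 32, 7) = (1.3, -2.4, -0.9)
Step 2: at (1.3, -2.4, -0.9), ∇F = (0.8, -19.2, -1) → (1.3, -2.4, -0.9) − 0.2·(0.8, -19.2, -1) = (1.14, 1.44, -0.7)
Step 3: at (1.14, 1.44, -0.7), ∇F = (0.88, 11.52, -0.52) → (1.14, 1.44, -0.7) − 0.2·(0.88, 11.52, -0.52) = (0.964, -0.864, -0.596)
Step 4: at (0.964, -0.864, -0.596), ∇F = (0.736, -6.912, -0.456) → (0.964, -0.864, -0.596) − 0.2·(0.736, -6.912, -0.456) = (0.8168, 0.5184, -0.5048)
w = -0.5048

-0.5048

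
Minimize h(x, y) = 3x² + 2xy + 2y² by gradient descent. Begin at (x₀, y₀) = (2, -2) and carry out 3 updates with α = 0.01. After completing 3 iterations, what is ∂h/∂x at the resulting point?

6.8704

∇h = (6x + 2y, 2x + 4y)
Step 1: at (2, -2), ∇h = (8, -4) → (2, -2) − 0.01·(8, -4) = (1.92, -1.96)
Step 2: at (1.92, -1.96), ∇h = (7.6, -4) → (1.92, -1.96) − 0.01·(7.6, -4) = (1.844, -1.92)
Step 3: at (1.844, -1.92), ∇h = (7.224, -3.992) → (1.844, -1.92) − 0.01·(7.224, -3.992) = (1.77176, -1.88008)
∂h/∂x at (1.77176, -1.88008) = 6.8704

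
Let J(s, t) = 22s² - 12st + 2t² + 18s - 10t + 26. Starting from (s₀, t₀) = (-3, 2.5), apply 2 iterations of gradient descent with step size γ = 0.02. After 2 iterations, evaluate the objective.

14.32119168

∇J = (44s - 12t + 18, -12s + 4t - 10)
Step 1: at (-3, 2.5), ∇J = (-144, 36) → (-3, 2.5) − 0.02·(-144, 36) = (-0.12, 1.78)
Step 2: at (-0.12, 1.78), ∇J = (-8.64, -1.44) → (-0.12, 1.78) − 0.02·(-8.64, -1.44) = (0.0528, 1.8088)
J(0.0528, 1.8088) = 14.32119168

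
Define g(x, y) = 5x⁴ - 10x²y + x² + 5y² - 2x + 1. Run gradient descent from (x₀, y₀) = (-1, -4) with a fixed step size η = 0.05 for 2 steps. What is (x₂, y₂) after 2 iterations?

(-76.508, 8.07)

∇g = (20x³ - 20xy + 2x - 2, -10x² + 10y)
(x₁, y₁) = (-1, -4) − 0.05·(-104, -50) = (4.2, -1.5)
(x₂, y₂) = (4.2, -1.5) − 0.05·(1614.16, -191.4) = (-76.508, 8.07)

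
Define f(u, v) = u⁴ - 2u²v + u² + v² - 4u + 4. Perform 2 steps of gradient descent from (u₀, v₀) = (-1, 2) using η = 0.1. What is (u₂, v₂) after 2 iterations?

(-0.6112, 1.568)

∇f = (4u³ - 4uv + 2u - 4, -2u² + 2v)
(u₁, v₁) = (-1, 2) − 0.1·(-2, 2) = (-0.8, 1.8)
(u₂, v₂) = (-0.8, 1.8) − 0.1·(-1.888, 2.32) = (-0.6112, 1.568)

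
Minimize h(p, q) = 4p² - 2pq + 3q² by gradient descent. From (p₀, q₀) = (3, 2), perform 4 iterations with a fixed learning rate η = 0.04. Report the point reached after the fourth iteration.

(0.94169856, 1.07250176)

∇h = (8p - 2q, -2p + 6q)
(p₁, q₁) = (3, 2) − 0.04·(20, 6) = (2.2, 1.76)
(p₂, q₂) = (2.2, 1.76) − 0.04·(14.08, 6.16) = (1.6368, 1.5136)
(p₃, q₃) = (1.6368, 1.5136) − 0.04·(10.0672, 5.808) = (1.234112, 1.28128)
(p₄, q₄) = (1.234112, 1.28128) − 0.04·(7.310336, 5.219456) = (0.94169856, 1.07250176)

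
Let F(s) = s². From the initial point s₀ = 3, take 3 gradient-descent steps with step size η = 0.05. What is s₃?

F′(s) = 2s
Step 1: F′(3) = 6; s₁ = 3 − 0.05·6 = 2.7
Step 2: F′(2.7) = 5.4; s₂ = 2.7 − 0.05·5.4 = 2.43
Step 3: F′(2.43) = 4.86; s₃ = 2.43 − 0.05·4.86 = 2.187

2.187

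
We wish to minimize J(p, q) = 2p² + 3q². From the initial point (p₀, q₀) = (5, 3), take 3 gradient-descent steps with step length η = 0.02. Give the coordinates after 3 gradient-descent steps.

∇J = (4p, 6q)
(p₁, q₁) = (5, 3) − 0.02·(20, 18) = (4.6, 2.64)
(p₂, q₂) = (4.6, 2.64) − 0.02·(18.4, 15.84) = (4.232, 2.3232)
(p₃, q₃) = (4.232, 2.3232) − 0.02·(16.928, 13.9392) = (3.89344, 2.044416)

(3.89344, 2.044416)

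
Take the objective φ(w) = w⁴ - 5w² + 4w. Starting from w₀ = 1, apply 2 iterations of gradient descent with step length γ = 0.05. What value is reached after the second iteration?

φ′(w) = 4w³ - 10w + 4
w₁ = 1 − 0.05·(-2) = 1.1
w₂ = 1.1 − 0.05·(-1.676) = 1.1838

1.1838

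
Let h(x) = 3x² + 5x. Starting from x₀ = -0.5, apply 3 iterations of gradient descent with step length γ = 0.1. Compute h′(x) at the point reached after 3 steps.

h′(x) = 6x + 5
Step 1: h′(-0.5) = 2; x₁ = -0.5 − 0.1·2 = -0.7
Step 2: h′(-0.7) = 0.8; x₂ = -0.7 − 0.1·0.8 = -0.78
Step 3: h′(-0.78) = 0.32; x₃ = -0.78 − 0.1·0.32 = -0.812
h′(x) at (-0.812) = 0.128

0.128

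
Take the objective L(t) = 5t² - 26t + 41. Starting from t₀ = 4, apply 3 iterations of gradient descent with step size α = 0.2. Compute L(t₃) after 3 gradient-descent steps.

17

L′(t) = 10t - 26
Step 1: L′(4) = 14; t₁ = 4 − 0.2·14 = 1.2
Step 2: L′(1.2) = -14; t₂ = 1.2 − 0.2·(-14) = 4
Step 3: L′(4) = 14; t₃ = 4 − 0.2·14 = 1.2
L(1.2) = 17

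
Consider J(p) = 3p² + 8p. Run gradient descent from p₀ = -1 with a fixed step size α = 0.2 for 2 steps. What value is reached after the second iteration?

-1.32

J′(p) = 6p + 8
p₁ = -1 − 0.2·2 = -1.4
p₂ = -1.4 − 0.2·(-0.4) = -1.32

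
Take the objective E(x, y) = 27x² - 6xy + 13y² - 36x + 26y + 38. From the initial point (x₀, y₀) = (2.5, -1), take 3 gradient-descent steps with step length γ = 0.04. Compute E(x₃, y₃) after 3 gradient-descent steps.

∇E = (54x - 6y - 36, -6x + 26y + 26)
(x₁, y₁) = (2.5, -1) − 0.04·(105, -15) = (-1.7, -0.4)
(x₂, y₂) = (-1.7, -0.4) − 0.04·(-125.4, 25.8) = (3.316, -1.432)
(x₃, y₃) = (3.316, -1.432) − 0.04·(151.656, -31.128) = (-2.75024, -0.18688)
E(-2.75024, -0.18688) = 333.7431261952

333.7431261952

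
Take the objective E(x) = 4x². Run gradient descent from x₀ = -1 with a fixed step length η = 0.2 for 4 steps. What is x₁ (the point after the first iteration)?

0.6

E′(x) = 8x
x₁ = -1 − 0.2·(-8) = 0.6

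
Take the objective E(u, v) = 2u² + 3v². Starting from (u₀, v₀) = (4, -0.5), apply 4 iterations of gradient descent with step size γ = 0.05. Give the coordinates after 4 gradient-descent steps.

∇E = (4u, 6v)
Step 1: at (4, -0.5), ∇E = (16, -3) → (4, -0.5) − 0.05·(16, -3) = (3.2, -0.35)
Step 2: at (3.2, -0.35), ∇E = (12.8, -2.1) → (3.2, -0.35) − 0.05·(12.8, -2.1) = (2.56, -0.245)
Step 3: at (2.56, -0.245), ∇E = (10.24, -1.47) → (2.56, -0.245) − 0.05·(10.24, -1.47) = (2.048, -0.1715)
Step 4: at (2.048, -0.1715), ∇E = (8.192, -1.029) → (2.048, -0.1715) − 0.05·(8.192, -1.029) = (1.6384, -0.12005)

(1.6384, -0.12005)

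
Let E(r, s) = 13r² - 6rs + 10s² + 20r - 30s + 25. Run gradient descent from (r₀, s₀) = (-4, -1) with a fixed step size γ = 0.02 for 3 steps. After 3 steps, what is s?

∇E = (26r - 6s + 20, -6r + 20s - 30)
(r₁, s₁) = (-4, -1) − 0.02·(-78, -26) = (-2.44, -0.48)
(r₂, s₂) = (-2.44, -0.48) − 0.02·(-40.56, -24.96) = (-1.6288, 0.0192)
(r₃, s₃) = (-1.6288, 0.0192) − 0.02·(-22.464, -19.8432) = (-1.17952, 0.416064)
s = 0.416064

0.416064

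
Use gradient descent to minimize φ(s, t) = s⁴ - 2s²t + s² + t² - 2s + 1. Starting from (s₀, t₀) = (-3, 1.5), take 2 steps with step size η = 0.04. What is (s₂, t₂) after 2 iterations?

∇φ = (4s³ - 4st + 2s - 2, -2s² + 2t)
Step 1: at (-3, 1.5), ∇φ = (-98, -15) → (-3, 1.5) − 0.04·(-98, -15) = (0.92, 2.1)
Step 2: at (0.92, 2.1), ∇φ = (-4.773248, 2.5072) → (0.92, 2.1) − 0.04·(-4.773248, 2.5072) = (1.11092992, 1.999712)

(1.11092992, 1.999712)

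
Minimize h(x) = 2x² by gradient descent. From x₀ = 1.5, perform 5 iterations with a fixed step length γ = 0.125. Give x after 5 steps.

0.046875

h′(x) = 4x
x₁ = 1.5 − 0.125·6 = 0.75
x₂ = 0.75 − 0.125·3 = 0.375
x₃ = 0.375 − 0.125·1.5 = 0.1875
x₄ = 0.1875 − 0.125·0.75 = 0.09375
x₅ = 0.09375 − 0.125·0.375 = 0.046875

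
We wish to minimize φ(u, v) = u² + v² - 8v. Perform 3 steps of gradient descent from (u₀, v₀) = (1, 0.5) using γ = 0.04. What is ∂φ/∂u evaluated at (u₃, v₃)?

∇φ = (2u, 2v - 8)
(u₁, v₁) = (1, 0.5) − 0.04·(2, -7) = (0.92, 0.78)
(u₂, v₂) = (0.92, 0.78) − 0.04·(1.84, -6.44) = (0.8464, 1.0376)
(u₃, v₃) = (0.8464, 1.0376) − 0.04·(1.6928, -5.9248) = (0.778688, 1.274592)
∂φ/∂u at (0.778688, 1.274592) = 1.557376

1.557376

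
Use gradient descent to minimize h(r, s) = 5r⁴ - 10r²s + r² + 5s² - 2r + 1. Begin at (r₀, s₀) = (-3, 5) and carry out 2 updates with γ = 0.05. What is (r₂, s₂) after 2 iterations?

∇h = (20r³ - 20rs + 2r - 2, -10r² + 10s)
Step 1: at (-3, 5), ∇h = (-248, -40) → (-3, 5) − 0.05·(-248, -40) = (9.4, 7)
Step 2: at (9.4, 7), ∇h = (15312.48, -813.6) → (9.4, 7) − 0.05·(15312.48, -813.6) = (-756.224, 47.68)

(-756.224, 47.68)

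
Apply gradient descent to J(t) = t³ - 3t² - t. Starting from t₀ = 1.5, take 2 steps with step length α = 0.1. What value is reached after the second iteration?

2.0208125

J′(t) = 3t² - 6t - 1
Step 1: J′(1.5) = -3.25; t₁ = 1.5 − 0.1·(-3.25) = 1.825
Step 2: J′(1.825) = -1.958125; t₂ = 1.825 − 0.1·(-1.958125) = 2.0208125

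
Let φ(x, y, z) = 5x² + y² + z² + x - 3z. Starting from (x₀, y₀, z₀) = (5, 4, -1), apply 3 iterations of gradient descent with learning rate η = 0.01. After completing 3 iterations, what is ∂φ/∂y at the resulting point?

∇φ = (10x + 1, 2y, 2z - 3)
Step 1: at (5, 4, -1), ∇φ = (51, 8, -5) → (5, 4, -1) − 0.01·(51, 8, -5) = (4.49, 3.92, -0.95)
Step 2: at (4.49, 3.92, -0.95), ∇φ = (45.9, 7.84, -4.9) → (4.49, 3.92, -0.95) − 0.01·(45.9, 7.84, -4.9) = (4.031, 3.8416, -0.901)
Step 3: at (4.031, 3.8416, -0.901), ∇φ = (41.31, 7.6832, -4.802) → (4.031, 3.8416, -0.901) − 0.01·(41.31, 7.6832, -4.802) = (3.6179, 3.764768, -0.85298)
∂φ/∂y at (3.6179, 3.764768, -0.85298) = 7.529536

7.529536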